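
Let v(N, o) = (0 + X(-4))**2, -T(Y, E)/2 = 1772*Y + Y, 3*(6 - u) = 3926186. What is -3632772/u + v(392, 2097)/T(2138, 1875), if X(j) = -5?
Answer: 10327978506971/3720705739308 ≈ 2.7758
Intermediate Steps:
u = -3926168/3 (u = 6 - 1/3*3926186 = 6 - 3926186/3 = -3926168/3 ≈ -1.3087e+6)
T(Y, E) = -3546*Y (T(Y, E) = -2*(1772*Y + Y) = -3546*Y)
v(N, o) = 25 (v(N, o) = (0 - 5)**2 = (-5)**2 = 25)
-3632772/u + v(392, 2097)/T(2138, 1875) = -3632772/(-3926168/3) + 25/((-3546*2138)) = -3632772*(-3/3926168) + 25/(-7581348) = 2724579/981542 + 25*(-1/7581348) = 2724579/981542 - 25/7581348 = 10327978506971/3720705739308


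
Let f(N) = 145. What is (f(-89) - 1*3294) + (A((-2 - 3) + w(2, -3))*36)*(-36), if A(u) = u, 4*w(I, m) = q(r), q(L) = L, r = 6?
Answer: 1387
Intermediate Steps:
w(I, m) = 3/2 (w(I, m) = (¼)*6 = 3/2)
(f(-89) - 1*3294) + (A((-2 - 3) + w(2, -3))*36)*(-36) = (145 - 1*3294) + (((-2 - 3) + 3/2)*36)*(-36) = (145 - 3294) + ((-5 + 3/2)*36)*(-36) = -3149 - 7/2*36*(-36) = -3149 - 126*(-36) = -3149 + 4536 = 1387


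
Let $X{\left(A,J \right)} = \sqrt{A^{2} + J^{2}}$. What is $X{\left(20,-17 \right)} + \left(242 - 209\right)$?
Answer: $33 + \sqrt{689} \approx 59.249$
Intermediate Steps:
$X{\left(20,-17 \right)} + \left(242 - 209\right) = \sqrt{20^{2} + \left(-17\right)^{2}} + \left(242 - 209\right) = \sqrt{400 + 289} + 33 = \sqrt{689} + 33 = 33 + \sqrt{689}$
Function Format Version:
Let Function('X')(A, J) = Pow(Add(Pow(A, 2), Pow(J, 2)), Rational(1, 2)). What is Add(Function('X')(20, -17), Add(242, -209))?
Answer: Add(33, Pow(689, Rational(1, 2))) ≈ 59.249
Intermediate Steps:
Add(Function('X')(20, -17), Add(242, -209)) = Add(Pow(Add(Pow(20, 2), Pow(-17, 2)), Rational(1, 2)), Add(242, -209)) = Add(Pow(Add(400, 289), Rational(1, 2)), 33) = Add(Pow(689, Rational(1, 2)), 33) = Add(33, Pow(689, Rational(1, 2)))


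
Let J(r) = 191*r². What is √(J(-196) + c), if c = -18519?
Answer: √7318937 ≈ 2705.4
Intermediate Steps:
√(J(-196) + c) = √(191*(-196)² - 18519) = √(191*38416 - 18519) = √(7337456 - 18519) = √7318937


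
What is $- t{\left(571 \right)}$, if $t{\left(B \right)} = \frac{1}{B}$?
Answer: $- \frac{1}{571} \approx -0.0017513$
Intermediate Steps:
$- t{\left(571 \right)} = - \frac{1}{571}$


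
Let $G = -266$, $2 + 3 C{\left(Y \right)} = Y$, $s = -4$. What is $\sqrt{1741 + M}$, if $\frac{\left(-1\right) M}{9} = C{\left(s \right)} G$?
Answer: $i \sqrt{3047} \approx 55.2 i$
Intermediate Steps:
$C{\left(Y \right)} = - \frac{2}{3} + \frac{Y}{3}$
$M = -4788$ ($M = - 9 \left(- \frac{2}{3} + \frac{1}{3} \left(-4\right)\right) \left(-266\right) = - 9 \left(- \frac{2}{3} - \frac{4}{3}\right) \left(-266\right) = - 9 \left(\left(-2\right) \left(-266\right)\right) = \left(-9\right) 532 = -4788$)
$\sqrt{1741 + M} = \sqrt{1741 - 4788} = \sqrt{-3047} = i \sqrt{3047}$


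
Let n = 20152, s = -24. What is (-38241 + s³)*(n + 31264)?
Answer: -2676974040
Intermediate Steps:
(-38241 + s³)*(n + 31264) = (-38241 + (-24)³)*(20152 + 31264) = (-38241 - 13824)*51416 = -52065*51416 = -2676974040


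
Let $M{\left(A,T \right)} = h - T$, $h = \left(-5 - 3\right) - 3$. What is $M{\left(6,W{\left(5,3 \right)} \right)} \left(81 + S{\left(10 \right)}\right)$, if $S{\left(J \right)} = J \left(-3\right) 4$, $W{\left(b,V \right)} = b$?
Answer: $624$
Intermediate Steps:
$S{\left(J \right)} = - 12 J$ ($S{\left(J \right)} = - 3 J 4 = - 12 J$)
$h = -11$ ($h = -8 - 3 = -11$)
$M{\left(A,T \right)} = -11 - T$
$M{\left(6,W{\left(5,3 \right)} \right)} \left(81 + S{\left(10 \right)}\right) = \left(-11 - 5\right) \left(81 - 120\right) = \left(-16\right) \left(-39\right) = 624$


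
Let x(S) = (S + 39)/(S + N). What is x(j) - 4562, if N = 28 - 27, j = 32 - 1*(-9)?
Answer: -95762/21 ≈ -4560.1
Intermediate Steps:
j = 41 (j = 32 + 9 = 41)
N = 1
x(S) = (39 + S)/(1 + S) (x(S) = (S + 39)/(S + 1) = (39 + S)/(1 + S))
x(j) - 4562 = (39 + 41)/(1 + 41) - 4562 = 80/42 - 4562 = (1/42)*80 - 4562 = 40/21 - 4562 = -95762/21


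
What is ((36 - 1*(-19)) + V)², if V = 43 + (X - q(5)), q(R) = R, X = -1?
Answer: 8464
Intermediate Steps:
V = 37 (V = 43 + (-1 - 1*5) = 43 + (-1 - 5) = 43 - 6 = 37)
((36 - 1*(-19)) + V)² = ((36 - 1*(-19)) + 37)² = ((36 + 19) + 37)² = (55 + 37)² = 92² = 8464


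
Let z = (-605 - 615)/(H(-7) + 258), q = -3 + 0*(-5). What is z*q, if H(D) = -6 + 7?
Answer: 3660/259 ≈ 14.131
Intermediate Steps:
H(D) = 1
q = -3 (q = -3 + 0 = -3)
z = -1220/259 (z = (-605 - 615)/(1 + 258) = -1220/259 ≈ -4.7104)
z*q = -1220/259*(-3) = 3660/259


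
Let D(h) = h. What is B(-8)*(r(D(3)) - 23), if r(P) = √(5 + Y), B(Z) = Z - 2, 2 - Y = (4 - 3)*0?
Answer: 230 - 10*√7 ≈ 203.54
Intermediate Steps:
Y = 2 (Y = 2 - (4 - 3)*0 = 2 - 0 = 2 - 1*0 = 2 + 0 = 2)
B(Z) = -2 + Z
r(P) = √7 (r(P) = √(5 + 2) = √7)
B(-8)*(r(D(3)) - 23) = (-2 - 8)*(√7 - 23) = -10*(-23 + √7) = 230 - 10*√7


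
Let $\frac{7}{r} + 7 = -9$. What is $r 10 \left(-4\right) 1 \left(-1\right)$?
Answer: $- \frac{35}{2} \approx -17.5$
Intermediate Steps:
$r = - \frac{7}{16}$ ($r = \frac{7}{-7 - 9} = \frac{7}{-16} = 7 \left(- \frac{1}{16}\right) = - \frac{7}{16} \approx -0.4375$)
$r 10 \left(-4\right) 1 \left(-1\right) = \left(- \frac{7}{16}\right) 10 \left(-4\right) 1 \left(-1\right) = - \frac{35 \left(\left(-4\right) \left(-1\right)\right)}{8} = \left(- \frac{35}{8}\right) 4 = - \frac{35}{2}$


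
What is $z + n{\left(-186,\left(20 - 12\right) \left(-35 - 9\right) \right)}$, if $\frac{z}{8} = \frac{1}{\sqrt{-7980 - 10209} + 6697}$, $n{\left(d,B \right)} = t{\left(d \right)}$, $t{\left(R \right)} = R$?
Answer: $- \frac{4172697026}{22433999} - \frac{12 i \sqrt{2021}}{22433999} \approx -186.0 - 2.4047 \cdot 10^{-5} i$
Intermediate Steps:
$n{\left(d,B \right)} = d$
$z = \frac{8}{6697 + 3 i \sqrt{2021}}$ ($z = \frac{8}{\sqrt{-7980 - 10209} + 6697} = \frac{8}{\sqrt{-18189} + 6697} = \frac{8}{3 i \sqrt{2021} + 6697} = \frac{8}{6697 + 3 i \sqrt{2021}} \approx 0.0011941 - 2.4047 \cdot 10^{-5} i$)
$z + n{\left(-186,\left(20 - 12\right) \left(-35 - 9\right) \right)} = \left(\frac{26788}{22433999} - \frac{12 i \sqrt{2021}}{22433999}\right) - 186 = - \frac{4172697026}{22433999} - \frac{12 i \sqrt{2021}}{22433999}$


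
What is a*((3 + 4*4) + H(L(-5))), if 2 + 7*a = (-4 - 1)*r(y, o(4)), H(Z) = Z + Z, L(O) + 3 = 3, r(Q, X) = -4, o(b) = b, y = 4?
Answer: 342/7 ≈ 48.857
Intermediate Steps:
L(O) = 0 (L(O) = -3 + 3 = 0)
H(Z) = 2*Z
a = 18/7 (a = -2/7 + ((-4 - 1)*(-4))/7 = -2/7 + (-5*(-4))/7 = -2/7 + (⅐)*20 = -2/7 + 20/7 = 18/7 ≈ 2.5714)
a*((3 + 4*4) + H(L(-5))) = 18*((3 + 4*4) + 2*0)/7 = 18*((3 + 16) + 0)/7 = 18*(19 + 0)/7 = (18/7)*19 = 342/7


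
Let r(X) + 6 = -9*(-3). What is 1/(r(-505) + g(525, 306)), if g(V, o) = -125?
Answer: -1/104 ≈ -0.0096154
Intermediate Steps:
r(X) = 21 (r(X) = -6 - 9*(-3) = -6 + 27 = 21)
1/(r(-505) + g(525, 306)) = 1/(21 - 125) = 1/(-104) = -1/104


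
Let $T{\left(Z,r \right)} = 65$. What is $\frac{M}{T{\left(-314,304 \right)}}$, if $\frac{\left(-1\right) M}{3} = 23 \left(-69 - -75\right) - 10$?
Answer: $- \frac{384}{65} \approx -5.9077$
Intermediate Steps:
$M = -384$ ($M = - 3 \left(23 \left(-69 - -75\right) - 10\right) = - 3 \left(23 \left(-69 + 75\right) - 10\right) = - 3 \left(23 \cdot 6 - 10\right) = - 3 \left(138 - 10\right) = \left(-3\right) 128 = -384$)
$\frac{M}{T{\left(-314,304 \right)}} = - \frac{384}{65}$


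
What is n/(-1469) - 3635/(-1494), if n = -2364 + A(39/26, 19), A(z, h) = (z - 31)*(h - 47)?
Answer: 7637587/2194686 ≈ 3.4800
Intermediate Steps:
A(z, h) = (-47 + h)*(-31 + z) (A(z, h) = (-31 + z)*(-47 + h) = (-47 + h)*(-31 + z))
n = -1538 (n = -2364 + (1457 - 1833/26 - 31*19 + 19*(39/26)) = -2364 + (1457 - 1833/26 - 589 + 19*(39*(1/26))) = -2364 + (1457 - 47*3/2 - 589 + 19*(3/2)) = -2364 + (1457 - 141/2 - 589 + 57/2) = -2364 + 826 = -1538)
n/(-1469) - 3635/(-1494) = -1538/(-1469) - 3635/(-1494) = -1538*(-1/1469) - 3635*(-1/1494) = 1538/1469 + 3635/1494 = 7637587/2194686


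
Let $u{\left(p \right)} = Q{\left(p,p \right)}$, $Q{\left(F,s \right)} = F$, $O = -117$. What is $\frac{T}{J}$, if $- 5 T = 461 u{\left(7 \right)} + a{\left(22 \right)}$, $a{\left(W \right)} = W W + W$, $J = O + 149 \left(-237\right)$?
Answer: $\frac{3733}{177150} \approx 0.021073$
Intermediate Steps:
$u{\left(p \right)} = p$
$J = -35430$ ($J = -117 + 149 \left(-237\right) = -117 - 35313 = -35430$)
$a{\left(W \right)} = W + W^{2}$ ($a{\left(W \right)} = W^{2} + W = W + W^{2}$)
$T = - \frac{3733}{5}$ ($T = - \frac{461 \cdot 7 + 22 \left(1 + 22\right)}{5} = - \frac{3227 + 22 \cdot 23}{5} = - \frac{3227 + 506}{5} = \left(- \frac{1}{5}\right) 3733 = - \frac{3733}{5} \approx -746.6$)
$\frac{T}{J} = - \frac{3733}{5 \left(-35430\right)} = \left(- \frac{3733}{5}\right) \left(- \frac{1}{35430}\right) = \frac{3733}{177150}$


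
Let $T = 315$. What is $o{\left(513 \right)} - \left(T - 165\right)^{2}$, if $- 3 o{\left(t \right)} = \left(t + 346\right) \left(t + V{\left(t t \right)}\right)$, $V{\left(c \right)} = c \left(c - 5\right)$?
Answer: $-19830475225737$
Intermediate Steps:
$V{\left(c \right)} = c \left(-5 + c\right)$
$o{\left(t \right)} = - \frac{\left(346 + t\right) \left(t + t^{2} \left(-5 + t^{2}\right)\right)}{3}$ ($o{\left(t \right)} = - \frac{\left(t + 346\right) \left(t + t t \left(-5 + t t\right)\right)}{3} = - \frac{\left(346 + t\right) \left(t + t^{2} \left(-5 + t^{2}\right)\right)}{3}$)
$o{\left(513 \right)} - \left(T - 165\right)^{2} = \frac{1}{3} \cdot 513 \left(-346 - 513^{4} - 346 \cdot 513^{3} + 5 \cdot 513^{2} + 1729 \cdot 513\right) - \left(315 - 165\right)^{2} = \frac{1}{3} \cdot 513 \left(-346 - 69257922561 - 46711971162 + 5 \cdot 263169 + 886977\right) - 150^{2} = \frac{1}{3} \cdot 513 \left(-346 - 69257922561 - 46711971162 + 1315845 + 886977\right) - 22500 = \frac{1}{3} \cdot 513 \left(-115967691247\right) - 22500 = -19830475203237 - 22500 = -19830475225737$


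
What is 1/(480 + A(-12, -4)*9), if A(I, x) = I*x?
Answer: 1/912 ≈ 0.0010965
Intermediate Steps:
1/(480 + A(-12, -4)*9) = 1/(480 - 12*(-4)*9) = 1/(480 + 48*9) = 1/(480 + 432) = 1/912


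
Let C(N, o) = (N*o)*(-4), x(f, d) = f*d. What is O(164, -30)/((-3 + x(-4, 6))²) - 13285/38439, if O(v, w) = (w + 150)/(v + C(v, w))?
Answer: -1779443185/5148788733 ≈ -0.34560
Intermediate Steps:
x(f, d) = d*f
C(N, o) = -4*N*o
O(v, w) = (150 + w)/(v - 4*v*w) (O(v, w) = (w + 150)/(v - 4*v*w) = (150 + w)/(v - 4*v*w))
O(164, -30)/((-3 + x(-4, 6))²) - 13285/38439 = ((-150 - 1*(-30))/(164*(-1 + 4*(-30))))/((-3 + 6*(-4))²) - 13285/38439 = ((-150 + 30)/(164*(-1 - 120)))/((-3 - 24)²) - 13285*1/38439 = ((1/164)*(-120)/(-121))/((-27)²) - 13285/38439 = ((1/164)*(-1/121)*(-120))/729 - 13285/38439 = (30/4961)*(1/729) - 13285/38439 = 10/1205523 - 13285/38439 = -1779443185/5148788733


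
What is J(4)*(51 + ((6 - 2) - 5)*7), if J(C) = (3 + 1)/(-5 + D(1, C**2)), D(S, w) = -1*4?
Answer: -176/9 ≈ -19.556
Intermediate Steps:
D(S, w) = -4
J(C) = -4/9 (J(C) = (3 + 1)/(-5 - 4) = 4/(-9) = 4*(-1/9) = -4/9)
J(4)*(51 + ((6 - 2) - 5)*7) = -4*(51 + ((6 - 2) - 5)*7)/9 = -4*(51 + (4 - 5)*7)/9 = -4*(51 - 1*7)/9 = -4*(51 - 7)/9 = -4/9*44 = -176/9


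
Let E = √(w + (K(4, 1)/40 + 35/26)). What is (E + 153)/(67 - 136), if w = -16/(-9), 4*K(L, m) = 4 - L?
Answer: -51/23 - √19006/5382 ≈ -2.2430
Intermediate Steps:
K(L, m) = 1 - L/4 (K(L, m) = (4 - L)/4 = 1 - L/4)
w = 16/9 (w = -16*(-⅑) = 16/9 ≈ 1.7778)
E = √19006/78 (E = √(16/9 + ((1 - ¼*4)/40 + 35/26)) = √(16/9 + ((1 - 1)*(1/40) + 35*(1/26))) = √(16/9 + (0*(1/40) + 35/26)) = √(16/9 + (0 + 35/26)) = √(16/9 + 35/26) = √(731/234) = √19006/78 ≈ 1.7675)
(E + 153)/(67 - 136) = (√19006/78 + 153)/(67 - 136) = (153 + √19006/78)/(-69) = (153 + √19006/78)*(-1/69) = -51/23 - √19006/5382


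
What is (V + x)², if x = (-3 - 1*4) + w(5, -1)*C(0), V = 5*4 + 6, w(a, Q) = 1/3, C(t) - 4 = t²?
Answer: 3721/9 ≈ 413.44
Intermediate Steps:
C(t) = 4 + t²
w(a, Q) = ⅓
V = 26 (V = 20 + 6 = 26)
x = -17/3 (x = (-3 - 1*4) + (4 + 0²)/3 = (-3 - 4) + (4 + 0)/3 = -7 + (⅓)*4 = -7 + 4/3 = -17/3 ≈ -5.6667)
(V + x)² = (26 - 17/3)² = (61/3)² = 3721/9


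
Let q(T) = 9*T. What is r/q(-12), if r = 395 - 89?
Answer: -17/6 ≈ -2.8333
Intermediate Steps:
r = 306
r/q(-12) = 306/((9*(-12))) = 306/(-108) = 306*(-1/108) = -17/6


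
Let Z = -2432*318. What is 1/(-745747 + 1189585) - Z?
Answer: 343253657089/443838 ≈ 7.7338e+5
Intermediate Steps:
Z = -773376
1/(-745747 + 1189585) - Z = 1/(-745747 + 1189585) - 1*(-773376) = 1/443838 + 773376 = 343253657089/443838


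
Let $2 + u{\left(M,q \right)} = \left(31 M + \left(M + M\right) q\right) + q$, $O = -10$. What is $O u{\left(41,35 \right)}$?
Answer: $-41740$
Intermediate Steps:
$u{\left(M,q \right)} = -2 + q + 31 M + 2 M q$ ($u{\left(M,q \right)} = -2 + \left(\left(31 M + \left(M + M\right) q\right) + q\right) = -2 + \left(\left(31 M + 2 M q\right) + q\right) = -2 + \left(q + 31 M + 2 M q\right) = -2 + q + 31 M + 2 M q$)
$O u{\left(41,35 \right)} = - 10 \left(-2 + 35 + 31 \cdot 41 + 2 \cdot 41 \cdot 35\right) = - 10 \left(-2 + 35 + 1271 + 2870\right) = \left(-10\right) 4174 = -41740$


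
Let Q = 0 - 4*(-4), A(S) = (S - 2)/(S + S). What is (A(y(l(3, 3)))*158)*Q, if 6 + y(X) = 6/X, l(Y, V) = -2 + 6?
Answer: 16432/9 ≈ 1825.8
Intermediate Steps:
l(Y, V) = 4
y(X) = -6 + 6/X
A(S) = (-2 + S)/(2*S) (A(S) = (-2 + S)/((2*S)) = (-2 + S)*(1/(2*S)) = (-2 + S)/(2*S))
Q = 16 (Q = 0 + 16 = 16)
(A(y(l(3, 3)))*158)*Q = (((-2 + (-6 + 6/4))/(2*(-6 + 6/4)))*158)*16 = (((-2 + (-6 + 6*(¼)))/(2*(-6 + 6*(¼))))*158)*16 = (((-2 + (-6 + 3/2))/(2*(-6 + 3/2)))*158)*16 = (((-2 - 9/2)/(2*(-9/2)))*158)*16 = (((½)*(-2/9)*(-13/2))*158)*16 = ((13/18)*158)*16 = (1027/9)*16 = 16432/9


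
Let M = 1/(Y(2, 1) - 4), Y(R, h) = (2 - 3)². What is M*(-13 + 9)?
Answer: 4/3 ≈ 1.3333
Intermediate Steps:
Y(R, h) = 1 (Y(R, h) = (-1)² = 1)
M = -⅓ (M = 1/(1 - 4) = 1/(-3) = -⅓ ≈ -0.33333)
M*(-13 + 9) = -(-13 + 9)/3 = -⅓*(-4) = 4/3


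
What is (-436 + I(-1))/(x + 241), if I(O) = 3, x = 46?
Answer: -433/287 ≈ -1.5087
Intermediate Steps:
(-436 + I(-1))/(x + 241) = (-436 + 3)/(46 + 241) = -433/287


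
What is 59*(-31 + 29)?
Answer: -118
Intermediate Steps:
59*(-31 + 29) = 59*(-2) = -118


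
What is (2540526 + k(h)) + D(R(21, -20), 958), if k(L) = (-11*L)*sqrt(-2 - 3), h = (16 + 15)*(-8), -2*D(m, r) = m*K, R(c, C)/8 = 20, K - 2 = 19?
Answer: 2538846 + 2728*I*sqrt(5) ≈ 2.5388e+6 + 6100.0*I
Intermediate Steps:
K = 21 (K = 2 + 19 = 21)
R(c, C) = 160 (R(c, C) = 8*20 = 160)
D(m, r) = -21*m/2 (D(m, r) = -m*21/2 = -21*m/2)
h = -248 (h = 31*(-8) = -248)
k(L) = -11*I*L*sqrt(5) (k(L) = (-11*L)*sqrt(-5) = (-11*L)*(I*sqrt(5)) = -11*I*L*sqrt(5))
(2540526 + k(h)) + D(R(21, -20), 958) = (2540526 - 11*I*(-248)*sqrt(5)) - 21/2*160 = (2540526 + 2728*I*sqrt(5)) - 1680 = 2538846 + 2728*I*sqrt(5)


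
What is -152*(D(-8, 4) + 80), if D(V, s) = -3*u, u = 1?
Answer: -11704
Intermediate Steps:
D(V, s) = -3 (D(V, s) = -3*1 = -3)
-152*(D(-8, 4) + 80) = -152*(-3 + 80) = -152*77 = -11704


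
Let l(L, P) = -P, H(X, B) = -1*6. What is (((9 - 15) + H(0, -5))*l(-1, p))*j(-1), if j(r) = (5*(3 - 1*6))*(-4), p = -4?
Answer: -2880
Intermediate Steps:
H(X, B) = -6
j(r) = 60 (j(r) = (5*(3 - 6))*(-4) = (5*(-3))*(-4) = -15*(-4) = 60)
(((9 - 15) + H(0, -5))*l(-1, p))*j(-1) = (((9 - 15) - 6)*(-1*(-4)))*60 = ((-6 - 6)*4)*60 = -12*4*60 = -48*60 = -2880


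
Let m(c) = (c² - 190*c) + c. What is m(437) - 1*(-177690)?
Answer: 286066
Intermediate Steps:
m(c) = c² - 189*c
m(437) - 1*(-177690) = 437*(-189 + 437) - 1*(-177690) = 437*248 + 177690 = 108376 + 177690 = 286066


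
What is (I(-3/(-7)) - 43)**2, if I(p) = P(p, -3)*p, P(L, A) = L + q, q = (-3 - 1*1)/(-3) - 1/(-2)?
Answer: 16966161/9604 ≈ 1766.6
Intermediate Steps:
q = 11/6 (q = (-3 - 1)*(-1/3) - 1*(-1/2) = -4*(-1/3) + 1/2 = 4/3 + 1/2 = 11/6 ≈ 1.8333)
P(L, A) = 11/6 + L (P(L, A) = L + 11/6 = 11/6 + L)
I(p) = p*(11/6 + p) (I(p) = (11/6 + p)*p = p*(11/6 + p))
(I(-3/(-7)) - 43)**2 = ((-3/(-7))*(11 + 6*(-3/(-7)))/6 - 43)**2 = ((-3*(-1/7))*(11 + 6*(-3*(-1/7)))/6 - 43)**2 = ((1/6)*(3/7)*(11 + 6*(3/7)) - 43)**2 = ((1/6)*(3/7)*(11 + 18/7) - 43)**2 = ((1/6)*(3/7)*(95/7) - 43)**2 = (95/98 - 43)**2 = (-4119/98)**2 = 16966161/9604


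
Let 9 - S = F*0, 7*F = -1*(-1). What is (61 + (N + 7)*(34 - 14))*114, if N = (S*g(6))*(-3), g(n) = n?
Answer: -346446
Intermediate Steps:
F = ⅐ (F = (-1*(-1))/7 = (⅐)*1 = ⅐ ≈ 0.14286)
S = 9 (S = 9 - 0/7 = 9 - 1*0 = 9 + 0 = 9)
N = -162 (N = (9*6)*(-3) = 54*(-3) = -162)
(61 + (N + 7)*(34 - 14))*114 = (61 + (-162 + 7)*(34 - 14))*114 = (61 - 155*20)*114 = (61 - 3100)*114 = -3039*114 = -346446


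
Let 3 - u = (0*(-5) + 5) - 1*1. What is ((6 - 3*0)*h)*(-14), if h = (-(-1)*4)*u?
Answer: 336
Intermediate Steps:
u = -1 (u = 3 - ((0*(-5) + 5) - 1*1) = 3 - ((0 + 5) - 1) = 3 - (5 - 1) = 3 - 1*4 = 3 - 4 = -1)
h = -4 (h = -(-1)*4*(-1) = -1*(-4)*(-1) = 4*(-1) = -4)
((6 - 3*0)*h)*(-14) = ((6 - 3*0)*(-4))*(-14) = ((6 + 0)*(-4))*(-14) = (6*(-4))*(-14) = -24*(-14) = 336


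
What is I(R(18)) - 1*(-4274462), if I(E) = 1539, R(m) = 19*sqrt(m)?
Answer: 4276001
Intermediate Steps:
I(R(18)) - 1*(-4274462) = 1539 - 1*(-4274462) = 1539 + 4274462 = 4276001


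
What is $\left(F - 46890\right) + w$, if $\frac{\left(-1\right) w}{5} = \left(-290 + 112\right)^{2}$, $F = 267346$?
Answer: $62036$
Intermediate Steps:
$w = -158420$ ($w = - 5 \left(-290 + 112\right)^{2} = - 5 \left(-178\right)^{2} = \left(-5\right) 31684 = -158420$)
$\left(F - 46890\right) + w = \left(267346 - 46890\right) - 158420 = 220456 - 158420 = 62036$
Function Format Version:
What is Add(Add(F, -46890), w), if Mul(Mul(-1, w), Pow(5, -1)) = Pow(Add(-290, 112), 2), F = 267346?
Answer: 62036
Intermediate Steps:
w = -158420 (w = Mul(-5, Pow(Add(-290, 112), 2)) = Mul(-5, Pow(-178, 2)) = Mul(-5, 31684) = -158420)
Add(Add(F, -46890), w) = Add(Add(267346, -46890), -158420) = Add(220456, -158420) = 62036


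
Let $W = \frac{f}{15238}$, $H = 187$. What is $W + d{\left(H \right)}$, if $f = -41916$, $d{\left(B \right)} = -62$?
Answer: $- \frac{493336}{7619} \approx -64.751$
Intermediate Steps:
$W = - \frac{20958}{7619}$ ($W = - \frac{41916}{15238} = \left(-41916\right) \frac{1}{15238} = - \frac{20958}{7619} \approx -2.7508$)
$W + d{\left(H \right)} = - \frac{20958}{7619} - 62 = - \frac{493336}{7619}$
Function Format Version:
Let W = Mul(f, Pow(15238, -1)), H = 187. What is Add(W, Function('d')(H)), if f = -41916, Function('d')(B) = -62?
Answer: Rational(-493336, 7619) ≈ -64.751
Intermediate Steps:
W = Rational(-20958, 7619) (W = Mul(-41916, Pow(15238, -1)) = Mul(-41916, Rational(1, 15238)) = Rational(-20958, 7619) ≈ -2.7508)
Add(W, Function('d')(H)) = Add(Rational(-20958, 7619), -62) = Rational(-493336, 7619)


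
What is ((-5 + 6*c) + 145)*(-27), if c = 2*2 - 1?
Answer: -4266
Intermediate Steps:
c = 3 (c = 4 - 1 = 3)
((-5 + 6*c) + 145)*(-27) = ((-5 + 6*3) + 145)*(-27) = ((-5 + 18) + 145)*(-27) = (13 + 145)*(-27) = 158*(-27) = -4266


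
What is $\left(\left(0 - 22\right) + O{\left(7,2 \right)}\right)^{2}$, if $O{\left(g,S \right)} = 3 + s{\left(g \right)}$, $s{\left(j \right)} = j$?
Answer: $144$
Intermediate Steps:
$O{\left(g,S \right)} = 3 + g$
$\left(\left(0 - 22\right) + O{\left(7,2 \right)}\right)^{2} = \left(\left(0 - 22\right) + \left(3 + 7\right)\right)^{2} = \left(-22 + 10\right)^{2} = \left(-12\right)^{2} = 144$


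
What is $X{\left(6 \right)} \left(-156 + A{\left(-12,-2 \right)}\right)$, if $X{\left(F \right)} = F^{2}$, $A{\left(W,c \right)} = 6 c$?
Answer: $-6048$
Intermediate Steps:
$X{\left(6 \right)} \left(-156 + A{\left(-12,-2 \right)}\right) = 6^{2} \left(-156 + 6 \left(-2\right)\right) = 36 \left(-156 - 12\right) = 36 \left(-168\right) = -6048$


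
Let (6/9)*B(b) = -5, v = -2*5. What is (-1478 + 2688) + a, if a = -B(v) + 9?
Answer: 2453/2 ≈ 1226.5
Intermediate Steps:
v = -10
B(b) = -15/2 (B(b) = (3/2)*(-5) = -15/2)
a = 33/2 (a = -1*(-15/2) + 9 = 15/2 + 9 = 33/2 ≈ 16.500)
(-1478 + 2688) + a = (-1478 + 2688) + 33/2 = 1210 + 33/2 = 2453/2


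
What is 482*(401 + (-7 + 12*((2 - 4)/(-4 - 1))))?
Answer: 961108/5 ≈ 1.9222e+5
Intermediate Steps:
482*(401 + (-7 + 12*((2 - 4)/(-4 - 1)))) = 482*(401 + (-7 + 12*(-2/(-5)))) = 482*(401 + (-7 + 12*(-2*(-⅕)))) = 482*(401 + (-7 + 12*(⅖))) = 482*(401 + (-7 + 24/5)) = 482*(401 - 11/5) = 482*(1994/5) = 961108/5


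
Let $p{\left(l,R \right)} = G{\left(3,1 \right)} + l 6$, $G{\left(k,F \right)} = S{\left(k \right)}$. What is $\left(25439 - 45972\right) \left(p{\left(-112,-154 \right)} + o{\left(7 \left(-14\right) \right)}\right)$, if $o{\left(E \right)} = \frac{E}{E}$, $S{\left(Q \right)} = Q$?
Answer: $13716044$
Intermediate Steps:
$G{\left(k,F \right)} = k$
$p{\left(l,R \right)} = 3 + 6 l$ ($p{\left(l,R \right)} = 3 + l 6 = 3 + 6 l$)
$o{\left(E \right)} = 1$
$\left(25439 - 45972\right) \left(p{\left(-112,-154 \right)} + o{\left(7 \left(-14\right) \right)}\right) = \left(25439 - 45972\right) \left(\left(3 + 6 \left(-112\right)\right) + 1\right) = - 20533 \left(\left(3 - 672\right) + 1\right) = - 20533 \left(-669 + 1\right) = \left(-20533\right) \left(-668\right) = 13716044$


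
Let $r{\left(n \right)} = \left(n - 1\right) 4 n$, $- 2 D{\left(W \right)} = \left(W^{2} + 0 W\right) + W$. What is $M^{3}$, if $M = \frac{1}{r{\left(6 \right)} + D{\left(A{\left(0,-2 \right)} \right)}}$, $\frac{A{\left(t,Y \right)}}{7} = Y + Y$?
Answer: $- \frac{1}{17173512} \approx -5.8229 \cdot 10^{-8}$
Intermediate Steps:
$A{\left(t,Y \right)} = 14 Y$ ($A{\left(t,Y \right)} = 7 \left(Y + Y\right) = 7 \cdot 2 Y = 14 Y$)
$D{\left(W \right)} = - \frac{W}{2} - \frac{W^{2}}{2}$ ($D{\left(W \right)} = - \frac{\left(W^{2} + 0 W\right) + W}{2} = - \frac{\left(W^{2} + 0\right) + W}{2} = - \frac{W^{2} + W}{2} = - \frac{W + W^{2}}{2} = - \frac{W}{2} - \frac{W^{2}}{2}$)
$r{\left(n \right)} = 4 n \left(-1 + n\right)$ ($r{\left(n \right)} = \left(-1 + n\right) 4 n = 4 n \left(-1 + n\right)$)
$M = - \frac{1}{258}$ ($M = \frac{1}{4 \cdot 6 \left(-1 + 6\right) - \frac{14 \left(-2\right) \left(1 + 14 \left(-2\right)\right)}{2}} = \frac{1}{4 \cdot 6 \cdot 5 - - 14 \left(1 - 28\right)} = \frac{1}{120 - \left(-14\right) \left(-27\right)} = \frac{1}{120 - 378} = \frac{1}{-258} = - \frac{1}{258} \approx -0.003876$)
$M^{3} = \left(- \frac{1}{258}\right)^{3} = - \frac{1}{17173512}$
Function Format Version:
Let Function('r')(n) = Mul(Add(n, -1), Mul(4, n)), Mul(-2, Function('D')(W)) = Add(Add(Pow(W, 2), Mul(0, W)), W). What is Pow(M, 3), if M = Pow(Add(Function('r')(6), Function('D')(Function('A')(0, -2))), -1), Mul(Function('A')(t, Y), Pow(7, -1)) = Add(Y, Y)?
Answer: Rational(-1, 17173512) ≈ -5.8229e-8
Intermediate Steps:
Function('A')(t, Y) = Mul(14, Y) (Function('A')(t, Y) = Mul(7, Add(Y, Y)) = Mul(7, Mul(2, Y)) = Mul(14, Y))
Function('D')(W) = Add(Mul(Rational(-1, 2), W), Mul(Rational(-1, 2), Pow(W, 2))) (Function('D')(W) = Mul(Rational(-1, 2), Add(Add(Pow(W, 2), Mul(0, W)), W)) = Mul(Rational(-1, 2), Add(Add(Pow(W, 2), 0), W)) = Mul(Rational(-1, 2), Add(Pow(W, 2), W)) = Mul(Rational(-1, 2), Add(W, Pow(W, 2))) = Add(Mul(Rational(-1, 2), W), Mul(Rational(-1, 2), Pow(W, 2))))
Function('r')(n) = Mul(4, n, Add(-1, n)) (Function('r')(n) = Mul(Add(-1, n), Mul(4, n)) = Mul(4, n, Add(-1, n)))
M = Rational(-1, 258) (M = Pow(Add(Mul(4, 6, Add(-1, 6)), Mul(Rational(-1, 2), Mul(14, -2), Add(1, Mul(14, -2)))), -1) = Pow(Add(Mul(4, 6, 5), Mul(Rational(-1, 2), -28, Add(1, -28))), -1) = Pow(Add(120, Mul(Rational(-1, 2), -28, -27)), -1) = Pow(Add(120, -378), -1) = Pow(-258, -1) = Rational(-1, 258) ≈ -0.0038760)
Pow(M, 3) = Pow(Rational(-1, 258), 3) = Rational(-1, 17173512)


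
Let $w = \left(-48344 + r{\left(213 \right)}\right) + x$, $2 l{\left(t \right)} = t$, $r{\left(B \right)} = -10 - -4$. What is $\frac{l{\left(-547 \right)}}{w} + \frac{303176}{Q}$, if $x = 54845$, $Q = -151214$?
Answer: $- \frac{2010485149}{982134930} \approx -2.0471$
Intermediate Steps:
$r{\left(B \right)} = -6$ ($r{\left(B \right)} = -10 + 4 = -6$)
$l{\left(t \right)} = \frac{t}{2}$
$w = 6495$ ($w = \left(-48344 - 6\right) + 54845 = -48350 + 54845 = 6495$)
$\frac{l{\left(-547 \right)}}{w} + \frac{303176}{Q} = \frac{\frac{1}{2} \left(-547\right)}{6495} + \frac{303176}{-151214} = \left(- \frac{547}{2}\right) \frac{1}{6495} + 303176 \left(- \frac{1}{151214}\right) = - \frac{547}{12990} - \frac{151588}{75607} = - \frac{2010485149}{982134930}$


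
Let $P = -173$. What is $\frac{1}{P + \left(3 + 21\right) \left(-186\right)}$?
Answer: $- \frac{1}{4637} \approx -0.00021566$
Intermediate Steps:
$\frac{1}{P + \left(3 + 21\right) \left(-186\right)} = \frac{1}{-173 + \left(3 + 21\right) \left(-186\right)} = \frac{1}{-173 + 24 \left(-186\right)} = \frac{1}{-173 - 4464} = \frac{1}{-4637} = - \frac{1}{4637}$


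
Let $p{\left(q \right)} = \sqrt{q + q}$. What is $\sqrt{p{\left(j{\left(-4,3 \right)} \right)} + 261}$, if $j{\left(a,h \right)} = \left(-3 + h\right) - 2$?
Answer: $\sqrt{261 + 2 i} \approx 16.156 + 0.0619 i$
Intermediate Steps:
$j{\left(a,h \right)} = -5 + h$
$p{\left(q \right)} = \sqrt{2} \sqrt{q}$ ($p{\left(q \right)} = \sqrt{2 q} = \sqrt{2} \sqrt{q}$)
$\sqrt{p{\left(j{\left(-4,3 \right)} \right)} + 261} = \sqrt{\sqrt{2} \sqrt{-5 + 3} + 261} = \sqrt{\sqrt{2} \sqrt{-2} + 261} = \sqrt{\sqrt{2} i \sqrt{2} + 261} = \sqrt{2 i + 261} = \sqrt{261 + 2 i}$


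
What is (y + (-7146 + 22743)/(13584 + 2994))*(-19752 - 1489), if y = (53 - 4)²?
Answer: -93978149375/1842 ≈ -5.1020e+7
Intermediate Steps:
y = 2401 (y = 49² = 2401)
(y + (-7146 + 22743)/(13584 + 2994))*(-19752 - 1489) = (2401 + (-7146 + 22743)/(13584 + 2994))*(-19752 - 1489) = (2401 + 15597/16578)*(-21241) = (2401 + 15597*(1/16578))*(-21241) = (2401 + 1733/1842)*(-21241) = (4424375/1842)*(-21241) = -93978149375/1842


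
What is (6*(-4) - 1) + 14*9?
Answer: 101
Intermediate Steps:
(6*(-4) - 1) + 14*9 = (-24 - 1) + 126 = -25 + 126 = 101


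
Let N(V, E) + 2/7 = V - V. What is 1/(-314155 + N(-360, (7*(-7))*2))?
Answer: -7/2199087 ≈ -3.1831e-6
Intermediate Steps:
N(V, E) = -2/7 (N(V, E) = -2/7 + (V - V) = -2/7 + 0 = -2/7)
1/(-314155 + N(-360, (7*(-7))*2)) = 1/(-314155 - 2/7) = 1/(-2199087/7) = -7/2199087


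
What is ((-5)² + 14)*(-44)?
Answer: -1716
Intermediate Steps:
((-5)² + 14)*(-44) = (25 + 14)*(-44) = 39*(-44) = -1716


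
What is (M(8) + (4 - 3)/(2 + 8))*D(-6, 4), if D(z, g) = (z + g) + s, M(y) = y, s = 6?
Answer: 162/5 ≈ 32.400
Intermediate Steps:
D(z, g) = 6 + g + z (D(z, g) = (z + g) + 6 = (g + z) + 6 = 6 + g + z)
(M(8) + (4 - 3)/(2 + 8))*D(-6, 4) = (8 + (4 - 3)/(2 + 8))*(6 + 4 - 6) = (8 + 1/10)*4 = (8 + 1*(⅒))*4 = (8 + ⅒)*4 = (81/10)*4 = 162/5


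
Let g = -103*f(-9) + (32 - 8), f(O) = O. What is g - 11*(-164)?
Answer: 2755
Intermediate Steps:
g = 951 (g = -103*(-9) + (32 - 8) = 927 + 24 = 951)
g - 11*(-164) = 951 - 11*(-164) = 951 + 1804 = 2755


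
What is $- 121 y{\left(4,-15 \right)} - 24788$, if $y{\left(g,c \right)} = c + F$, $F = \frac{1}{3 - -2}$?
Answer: $- \frac{114986}{5} \approx -22997.0$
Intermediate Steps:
$F = \frac{1}{5}$ ($F = \frac{1}{3 + 2} = \frac{1}{5} \approx 0.2$)
$y{\left(g,c \right)} = \frac{1}{5} + c$ ($y{\left(g,c \right)} = c + \frac{1}{5} = \frac{1}{5} + c$)
$- 121 y{\left(4,-15 \right)} - 24788 = - 121 \left(\frac{1}{5} - 15\right) - 24788 = \left(-121\right) \left(- \frac{74}{5}\right) - 24788 = \frac{8954}{5} - 24788 = - \frac{114986}{5}$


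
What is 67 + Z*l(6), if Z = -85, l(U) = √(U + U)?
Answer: 67 - 170*√3 ≈ -227.45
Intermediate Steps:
l(U) = √2*√U (l(U) = √(2*U) = √2*√U)
67 + Z*l(6) = 67 - 85*√2*√6 = 67 - 170*√3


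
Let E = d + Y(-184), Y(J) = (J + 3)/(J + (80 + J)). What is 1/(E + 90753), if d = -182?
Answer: 288/26084629 ≈ 1.1041e-5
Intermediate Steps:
Y(J) = (3 + J)/(80 + 2*J)
E = -52235/288 (E = -182 + (3 - 184)/(2*(40 - 184)) = -182 + (½)*(-181)/(-144) = -182 + (½)*(-1/144)*(-181) = -182 + 181/288 = -52235/288 ≈ -181.37)
1/(E + 90753) = 1/(-52235/288 + 90753) = 1/(26084629/288) = 288/26084629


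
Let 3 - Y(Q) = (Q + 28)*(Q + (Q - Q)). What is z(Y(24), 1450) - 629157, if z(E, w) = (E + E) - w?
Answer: -633097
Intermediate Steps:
Y(Q) = 3 - Q*(28 + Q) (Y(Q) = 3 - (Q + 28)*(Q + (Q - Q)) = 3 - (28 + Q)*(Q + 0) = 3 - (28 + Q)*Q = 3 - Q*(28 + Q))
z(E, w) = -w + 2*E (z(E, w) = 2*E - w = -w + 2*E)
z(Y(24), 1450) - 629157 = (-1*1450 + 2*(3 - 1*24² - 28*24)) - 629157 = (-1450 + 2*(3 - 1*576 - 672)) - 629157 = (-1450 + 2*(3 - 576 - 672)) - 629157 = (-1450 + 2*(-1245)) - 629157 = (-1450 - 2490) - 629157 = -3940 - 629157 = -633097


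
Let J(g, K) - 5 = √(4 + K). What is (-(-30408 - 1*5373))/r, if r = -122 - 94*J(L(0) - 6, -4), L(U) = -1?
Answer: -35781/592 ≈ -60.441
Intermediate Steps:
J(g, K) = 5 + √(4 + K)
r = -592 (r = -122 - 94*(5 + √(4 - 4)) = -122 - 94*(5 + √0) = -122 - 94*(5 + 0) = -122 - 94*5 = -122 - 470 = -592)
(-(-30408 - 1*5373))/r = -(-30408 - 1*5373)/(-592) = -(-30408 - 5373)*(-1/592) = -1*(-35781)*(-1/592) = 35781*(-1/592) = -35781/592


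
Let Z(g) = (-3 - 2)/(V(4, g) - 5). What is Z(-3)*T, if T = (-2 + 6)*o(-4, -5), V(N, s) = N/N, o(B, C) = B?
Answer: -20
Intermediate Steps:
V(N, s) = 1
Z(g) = 5/4 (Z(g) = (-3 - 2)/(1 - 5) = -5/(-4) = -5*(-¼) = 5/4)
T = -16 (T = (-2 + 6)*(-4) = 4*(-4) = -16)
Z(-3)*T = (5/4)*(-16) = -20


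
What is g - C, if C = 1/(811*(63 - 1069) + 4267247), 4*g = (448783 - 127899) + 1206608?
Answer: 1317989216612/3451381 ≈ 3.8187e+5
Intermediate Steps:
g = 381873 (g = ((448783 - 127899) + 1206608)/4 = (320884 + 1206608)/4 = (1/4)*1527492 = 381873)
C = 1/3451381 (C = 1/(811*(-1006) + 4267247) = 1/(-815866 + 4267247) = 1/3451381 ≈ 2.8974e-7)
g - C = 381873 - 1*1/3451381 = 381873 - 1/3451381 = 1317989216612/3451381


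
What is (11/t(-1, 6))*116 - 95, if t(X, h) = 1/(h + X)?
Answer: 6285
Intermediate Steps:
t(X, h) = 1/(X + h)
(11/t(-1, 6))*116 - 95 = (11/(1/(-1 + 6)))*116 - 95 = (11/(1/5))*116 - 95 = (11/(⅕))*116 - 95 = (11*5)*116 - 95 = 55*116 - 95 = 6380 - 95 = 6285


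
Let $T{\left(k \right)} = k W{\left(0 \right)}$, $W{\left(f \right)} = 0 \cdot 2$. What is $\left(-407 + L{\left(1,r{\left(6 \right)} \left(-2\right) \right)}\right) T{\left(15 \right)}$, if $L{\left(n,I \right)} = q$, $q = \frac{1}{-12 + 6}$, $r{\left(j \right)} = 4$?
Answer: $0$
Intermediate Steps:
$W{\left(f \right)} = 0$
$q = - \frac{1}{6}$ ($q = \frac{1}{-6} = - \frac{1}{6} \approx -0.16667$)
$L{\left(n,I \right)} = - \frac{1}{6}$
$T{\left(k \right)} = 0$ ($T{\left(k \right)} = k 0 = 0$)
$\left(-407 + L{\left(1,r{\left(6 \right)} \left(-2\right) \right)}\right) T{\left(15 \right)} = \left(-407 - \frac{1}{6}\right) 0 = \left(- \frac{2443}{6}\right) 0 = 0$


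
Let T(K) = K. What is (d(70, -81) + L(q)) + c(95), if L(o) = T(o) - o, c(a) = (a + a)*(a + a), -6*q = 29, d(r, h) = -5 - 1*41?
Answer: 36054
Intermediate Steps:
d(r, h) = -46 (d(r, h) = -5 - 41 = -46)
q = -29/6 (q = -⅙*29 = -29/6 ≈ -4.8333)
c(a) = 4*a² (c(a) = (2*a)*(2*a) = 4*a²)
L(o) = 0 (L(o) = o - o = 0)
(d(70, -81) + L(q)) + c(95) = (-46 + 0) + 4*95² = -46 + 4*9025 = -46 + 36100 = 36054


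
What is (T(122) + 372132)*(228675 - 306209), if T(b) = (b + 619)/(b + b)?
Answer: -3520080389883/122 ≈ -2.8853e+10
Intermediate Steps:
T(b) = (619 + b)/(2*b) (T(b) = (619 + b)/((2*b)) = (619 + b)*(1/(2*b)) = (619 + b)/(2*b))
(T(122) + 372132)*(228675 - 306209) = ((½)*(619 + 122)/122 + 372132)*(228675 - 306209) = ((½)*(1/122)*741 + 372132)*(-77534) = (741/244 + 372132)*(-77534) = (90800949/244)*(-77534) = -3520080389883/122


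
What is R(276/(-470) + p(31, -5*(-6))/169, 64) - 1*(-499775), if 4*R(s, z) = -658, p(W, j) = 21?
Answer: 999221/2 ≈ 4.9961e+5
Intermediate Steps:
R(s, z) = -329/2 (R(s, z) = (1/4)*(-658) = -329/2)
R(276/(-470) + p(31, -5*(-6))/169, 64) - 1*(-499775) = -329/2 - 1*(-499775) = -329/2 + 499775 = 999221/2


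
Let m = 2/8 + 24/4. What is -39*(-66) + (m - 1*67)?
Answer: 10053/4 ≈ 2513.3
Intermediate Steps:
m = 25/4 (m = 2*(⅛) + 24*(¼) = ¼ + 6 = 25/4 ≈ 6.2500)
-39*(-66) + (m - 1*67) = -39*(-66) + (25/4 - 1*67) = 2574 + (25/4 - 67) = 2574 - 243/4 = 10053/4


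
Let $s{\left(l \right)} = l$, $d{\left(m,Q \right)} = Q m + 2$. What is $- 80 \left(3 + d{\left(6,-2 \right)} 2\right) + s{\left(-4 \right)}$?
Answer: $1356$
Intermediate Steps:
$d{\left(m,Q \right)} = 2 + Q m$
$- 80 \left(3 + d{\left(6,-2 \right)} 2\right) + s{\left(-4 \right)} = - 80 \left(3 + \left(2 - 12\right) 2\right) - 4 = - 80 \left(3 - 20\right) - 4 = \left(-80\right) \left(-17\right) - 4 = 1360 - 4 = 1356$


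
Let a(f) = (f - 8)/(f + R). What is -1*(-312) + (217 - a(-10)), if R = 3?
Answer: 3685/7 ≈ 526.43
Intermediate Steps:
a(f) = (-8 + f)/(3 + f) (a(f) = (f - 8)/(f + 3) = (-8 + f)/(3 + f))
-1*(-312) + (217 - a(-10)) = -1*(-312) + (217 - (-8 - 10)/(3 - 10)) = 312 + (217 - (-18)/(-7)) = 312 + (217 - (-1)*(-18)/7) = 312 + (217 - 1*18/7) = 312 + (217 - 18/7) = 312 + 1501/7 = 3685/7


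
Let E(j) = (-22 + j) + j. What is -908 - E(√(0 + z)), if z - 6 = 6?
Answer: -886 - 4*√3 ≈ -892.93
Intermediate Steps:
z = 12 (z = 6 + 6 = 12)
E(j) = -22 + 2*j
-908 - E(√(0 + z)) = -908 - (-22 + 2*√(0 + 12)) = -908 - (-22 + 2*√12) = -908 - (-22 + 2*(2*√3)) = -908 - (-22 + 4*√3) = -908 + (22 - 4*√3) = -886 - 4*√3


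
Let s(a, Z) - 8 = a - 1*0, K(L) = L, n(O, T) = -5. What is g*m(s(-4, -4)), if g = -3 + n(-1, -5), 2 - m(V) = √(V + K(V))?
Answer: -16 + 16*√2 ≈ 6.6274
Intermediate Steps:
s(a, Z) = 8 + a (s(a, Z) = 8 + (a - 1*0) = 8 + (a + 0) = 8 + a)
m(V) = 2 - √2*√V (m(V) = 2 - √(V + V) = 2 - √(2*V) = 2 - √2*√V)
g = -8 (g = -3 - 5 = -8)
g*m(s(-4, -4)) = -8*(2 - √2*√(8 - 4)) = -8*(2 - √2*√4) = -8*(2 - 1*√2*2) = -8*(2 - 2*√2) = -16 + 16*√2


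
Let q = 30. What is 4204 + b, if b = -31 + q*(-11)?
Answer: 3843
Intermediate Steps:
b = -361 (b = -31 + 30*(-11) = -31 - 330 = -361)
4204 + b = 4204 - 361 = 3843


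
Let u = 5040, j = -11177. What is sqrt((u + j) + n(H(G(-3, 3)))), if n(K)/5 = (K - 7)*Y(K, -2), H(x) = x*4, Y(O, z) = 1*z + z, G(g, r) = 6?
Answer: I*sqrt(6477) ≈ 80.48*I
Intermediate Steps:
Y(O, z) = 2*z (Y(O, z) = z + z = 2*z)
H(x) = 4*x
n(K) = 140 - 20*K (n(K) = 5*((K - 7)*(2*(-2))) = 5*((-7 + K)*(-4)) = 5*(28 - 4*K) = 140 - 20*K)
sqrt((u + j) + n(H(G(-3, 3)))) = sqrt((5040 - 11177) + (140 - 80*6)) = sqrt(-6137 + (140 - 20*24)) = sqrt(-6137 + (140 - 480)) = sqrt(-6137 - 340) = sqrt(-6477) = I*sqrt(6477)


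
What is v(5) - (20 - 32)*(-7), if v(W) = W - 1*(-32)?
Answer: -47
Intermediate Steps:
v(W) = 32 + W (v(W) = W + 32 = 32 + W)
v(5) - (20 - 32)*(-7) = (32 + 5) - (20 - 32)*(-7) = 37 - (-12)*(-7) = 37 - 1*84 = 37 - 84 = -47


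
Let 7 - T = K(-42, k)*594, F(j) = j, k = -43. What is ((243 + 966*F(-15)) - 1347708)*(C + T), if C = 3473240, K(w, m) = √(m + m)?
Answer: -4730406117885 + 809001270*I*√86 ≈ -4.7304e+12 + 7.5024e+9*I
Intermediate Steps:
K(w, m) = √2*√m (K(w, m) = √(2*m) = √2*√m)
T = 7 - 594*I*√86 (T = 7 - √2*√(-43)*594 = 7 - √2*(I*√43)*594 = 7 - I*√86*594 = 7 - 594*I*√86 ≈ 7.0 - 5508.5*I)
((243 + 966*F(-15)) - 1347708)*(C + T) = ((243 + 966*(-15)) - 1347708)*(3473240 + (7 - 594*I*√86)) = ((243 - 14490) - 1347708)*(3473247 - 594*I*√86) = (-14247 - 1347708)*(3473247 - 594*I*√86) = -1361955*(3473247 - 594*I*√86) = -4730406117885 + 809001270*I*√86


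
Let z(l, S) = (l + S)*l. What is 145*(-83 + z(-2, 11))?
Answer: -14645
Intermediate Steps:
z(l, S) = l*(S + l) (z(l, S) = (S + l)*l = l*(S + l))
145*(-83 + z(-2, 11)) = 145*(-83 - 2*(11 - 2)) = 145*(-83 - 2*9) = 145*(-83 - 18) = 145*(-101) = -14645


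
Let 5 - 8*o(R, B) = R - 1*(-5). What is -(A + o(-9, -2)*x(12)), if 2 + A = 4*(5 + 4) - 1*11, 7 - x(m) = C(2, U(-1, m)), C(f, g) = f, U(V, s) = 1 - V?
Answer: -229/8 ≈ -28.625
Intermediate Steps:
o(R, B) = -R/8 (o(R, B) = 5/8 - (R - 1*(-5))/8 = 5/8 - (R + 5)/8 = 5/8 - (5 + R)/8 = 5/8 + (-5/8 - R/8) = -R/8)
x(m) = 5 (x(m) = 7 - 1*2 = 7 - 2 = 5)
A = 23 (A = -2 + (4*(5 + 4) - 1*11) = -2 + (4*9 - 11) = -2 + (36 - 11) = -2 + 25 = 23)
-(A + o(-9, -2)*x(12)) = -(23 - ⅛*(-9)*5) = -(23 + (9/8)*5) = -(23 + 45/8) = -1*229/8 = -229/8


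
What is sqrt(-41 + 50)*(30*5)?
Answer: 450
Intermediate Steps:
sqrt(-41 + 50)*(30*5) = sqrt(9)*150 = 3*150 = 450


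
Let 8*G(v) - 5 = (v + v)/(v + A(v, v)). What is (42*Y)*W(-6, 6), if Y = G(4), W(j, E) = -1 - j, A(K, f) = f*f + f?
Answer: 140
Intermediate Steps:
A(K, f) = f + f² (A(K, f) = f² + f = f + f²)
G(v) = 5/8 + v/(4*(v + v*(1 + v))) (G(v) = 5/8 + ((v + v)/(v + v*(1 + v)))/8 = 5/8 + ((2*v)/(v + v*(1 + v)))/8 = 5/8 + (2*v/(v + v*(1 + v)))/8 = 5/8 + v/(4*(v + v*(1 + v))))
Y = ⅔ (Y = (12 + 5*4)/(8*(2 + 4)) = (⅛)*(12 + 20)/6 = (⅛)*(⅙)*32 = ⅔ ≈ 0.66667)
(42*Y)*W(-6, 6) = (42*(⅔))*(-1 - 1*(-6)) = 28*(-1 + 6) = 28*5 = 140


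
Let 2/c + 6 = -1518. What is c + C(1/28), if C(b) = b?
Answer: 367/10668 ≈ 0.034402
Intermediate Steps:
c = -1/762 (c = 2/(-6 - 1518) = 2/(-1524) = 2*(-1/1524) = -1/762 ≈ -0.0013123)
c + C(1/28) = -1/762 + 1/28 = 367/10668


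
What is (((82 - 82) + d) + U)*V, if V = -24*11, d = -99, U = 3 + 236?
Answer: -36960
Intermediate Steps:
U = 239
V = -264
(((82 - 82) + d) + U)*V = (((82 - 82) - 99) + 239)*(-264) = ((0 - 99) + 239)*(-264) = (-99 + 239)*(-264) = 140*(-264) = -36960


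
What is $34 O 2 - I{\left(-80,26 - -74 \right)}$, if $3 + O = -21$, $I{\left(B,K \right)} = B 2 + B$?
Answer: $-1392$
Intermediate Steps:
$I{\left(B,K \right)} = 3 B$ ($I{\left(B,K \right)} = 2 B + B = 3 B$)
$O = -24$ ($O = -3 - 21 = -24$)
$34 O 2 - I{\left(-80,26 - -74 \right)} = 34 \left(-24\right) 2 - 3 \left(-80\right) = \left(-816\right) 2 - -240 = -1632 + 240 = -1392$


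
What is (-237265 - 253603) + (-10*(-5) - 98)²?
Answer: -488564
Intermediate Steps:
(-237265 - 253603) + (-10*(-5) - 98)² = -490868 + (50 - 98)² = -490868 + (-48)² = -490868 + 2304 = -488564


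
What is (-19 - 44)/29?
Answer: -63/29 ≈ -2.1724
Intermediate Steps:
(-19 - 44)/29 = -63*1/29 = -63/29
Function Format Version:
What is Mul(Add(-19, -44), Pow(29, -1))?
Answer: Rational(-63, 29) ≈ -2.1724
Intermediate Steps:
Mul(Add(-19, -44), Pow(29, -1)) = Mul(-63, Rational(1, 29)) = Rational(-63, 29)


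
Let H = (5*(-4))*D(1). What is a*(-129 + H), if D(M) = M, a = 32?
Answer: -4768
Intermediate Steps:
H = -20 (H = (5*(-4))*1 = -20*1 = -20)
a*(-129 + H) = 32*(-129 - 20) = 32*(-149) = -4768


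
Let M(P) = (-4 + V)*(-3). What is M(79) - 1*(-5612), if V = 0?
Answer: 5624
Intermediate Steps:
M(P) = 12 (M(P) = (-4 + 0)*(-3) = -4*(-3) = 12)
M(79) - 1*(-5612) = 12 - 1*(-5612) = 12 + 5612 = 5624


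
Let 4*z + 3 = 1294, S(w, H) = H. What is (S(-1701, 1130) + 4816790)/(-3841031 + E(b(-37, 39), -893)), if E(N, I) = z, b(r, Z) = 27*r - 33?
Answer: -19271680/15362833 ≈ -1.2544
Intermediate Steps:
z = 1291/4 (z = -¾ + (¼)*1294 = -¾ + 647/2 = 1291/4 ≈ 322.75)
b(r, Z) = -33 + 27*r
E(N, I) = 1291/4
(S(-1701, 1130) + 4816790)/(-3841031 + E(b(-37, 39), -893)) = (1130 + 4816790)/(-3841031 + 1291/4) = 4817920/(-15362833/4) = 4817920*(-4/15362833) = -19271680/15362833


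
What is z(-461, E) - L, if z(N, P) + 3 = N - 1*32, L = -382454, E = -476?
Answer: 381958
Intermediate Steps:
z(N, P) = -35 + N (z(N, P) = -3 + (N - 1*32) = -3 + (N - 32) = -3 + (-32 + N) = -35 + N)
z(-461, E) - L = (-35 - 461) - 1*(-382454) = -496 + 382454 = 381958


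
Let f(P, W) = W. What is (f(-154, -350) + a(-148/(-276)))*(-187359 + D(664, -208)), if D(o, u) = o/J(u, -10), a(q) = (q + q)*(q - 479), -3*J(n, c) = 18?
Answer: 2311155670874/14283 ≈ 1.6181e+8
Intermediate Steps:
J(n, c) = -6 (J(n, c) = -1/3*18 = -6)
a(q) = 2*q*(-479 + q) (a(q) = (2*q)*(-479 + q) = 2*q*(-479 + q))
D(o, u) = -o/6 (D(o, u) = o/(-6) = o*(-1/6) = -o/6)
(f(-154, -350) + a(-148/(-276)))*(-187359 + D(664, -208)) = (-350 + 2*(-148/(-276))*(-479 - 148/(-276)))*(-187359 - 1/6*664) = (-350 + 2*(-148*(-1/276))*(-479 - 148*(-1/276)))*(-187359 - 332/3) = (-350 + 2*(37/69)*(-479 + 37/69))*(-562409/3) = (-350 + 2*(37/69)*(-33014/69))*(-562409/3) = (-350 - 2443036/4761)*(-562409/3) = -4109386/4761*(-562409/3) = 2311155670874/14283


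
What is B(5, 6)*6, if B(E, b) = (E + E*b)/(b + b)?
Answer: 35/2 ≈ 17.500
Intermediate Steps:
B(E, b) = (E + E*b)/(2*b) (B(E, b) = (E + E*b)/((2*b)) = (E + E*b)*(1/(2*b)) = (E + E*b)/(2*b))
B(5, 6)*6 = ((1/2)*5*(1 + 6)/6)*6 = ((1/2)*5*(1/6)*7)*6 = (35/12)*6 = 35/2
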